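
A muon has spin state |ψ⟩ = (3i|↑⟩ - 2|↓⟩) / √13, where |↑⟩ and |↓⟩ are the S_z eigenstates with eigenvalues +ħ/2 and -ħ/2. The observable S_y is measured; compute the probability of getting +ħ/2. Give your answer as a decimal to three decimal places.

|+y⟩ = (|↑⟩ + i|↓⟩)/√2, so ⟨+y|ψ⟩ = (5i) / (√2·√13).
P = |5i|² / 26 = 25/26.

0.962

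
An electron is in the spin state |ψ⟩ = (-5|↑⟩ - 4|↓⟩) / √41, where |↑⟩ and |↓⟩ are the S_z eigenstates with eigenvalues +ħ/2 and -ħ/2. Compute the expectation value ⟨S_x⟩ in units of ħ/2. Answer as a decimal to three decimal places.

⟨σ_x⟩ = 2 Re(a* b)/(|a|²+|b|²) with a = -5, b = -4.
a* b = 20, so ⟨σ_x⟩ = 40/41.
⟨S_x⟩ = (ħ/2)·⟨σ_x⟩.

0.976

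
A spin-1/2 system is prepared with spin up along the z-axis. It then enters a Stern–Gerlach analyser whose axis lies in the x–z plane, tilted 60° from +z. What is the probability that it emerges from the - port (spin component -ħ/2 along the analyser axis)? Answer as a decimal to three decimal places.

0.250

For spin-½, the probability of finding spin-up along an axis at angle θ to the initial spin direction is cos²(θ/2); spin-down is sin²(θ/2).
θ = 60°, so P = sin²(30°) ≈ 0.250.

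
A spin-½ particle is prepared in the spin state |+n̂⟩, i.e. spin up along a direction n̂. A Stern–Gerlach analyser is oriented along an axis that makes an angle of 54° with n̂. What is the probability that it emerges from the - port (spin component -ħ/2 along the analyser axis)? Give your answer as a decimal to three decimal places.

0.206

For spin-½, the probability of finding spin-up along an axis at angle θ to the initial spin direction is cos²(θ/2); spin-down is sin²(θ/2).
θ = 54°, so P = sin²(27°) ≈ 0.206.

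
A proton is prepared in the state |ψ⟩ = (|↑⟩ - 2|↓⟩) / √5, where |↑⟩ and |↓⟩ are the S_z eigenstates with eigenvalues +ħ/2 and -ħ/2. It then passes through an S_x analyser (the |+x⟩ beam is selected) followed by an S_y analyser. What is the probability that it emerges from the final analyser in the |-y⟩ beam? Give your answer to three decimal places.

First analyser (S_x): P(|+x⟩) = |⟨+x|ψ⟩|² = 1/10.
After stage 1 the state is |+x⟩; P(|-y⟩) = |⟨-y|+x⟩|² = 1/2.
Joint probability = 1/10 × 1/2 = 0.050.

0.050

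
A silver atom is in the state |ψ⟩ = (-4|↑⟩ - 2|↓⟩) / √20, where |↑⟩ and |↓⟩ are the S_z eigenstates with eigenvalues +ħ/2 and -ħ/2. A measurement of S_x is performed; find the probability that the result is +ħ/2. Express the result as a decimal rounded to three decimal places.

|+x⟩ = (|↑⟩ + |↓⟩)/√2, so ⟨+x|ψ⟩ = (-6) / (√2·√20).
P = |-6|² / 40 = 36/40.

0.900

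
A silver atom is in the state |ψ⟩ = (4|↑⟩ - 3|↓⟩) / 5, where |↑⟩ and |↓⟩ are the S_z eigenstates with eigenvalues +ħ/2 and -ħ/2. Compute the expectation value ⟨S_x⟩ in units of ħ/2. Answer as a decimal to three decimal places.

-0.960

⟨σ_x⟩ = 2 Re(a* b)/(|a|²+|b|²) with a = 4, b = -3.
a* b = -12, so ⟨σ_x⟩ = -24/25.
⟨S_x⟩ = (ħ/2)·⟨σ_x⟩.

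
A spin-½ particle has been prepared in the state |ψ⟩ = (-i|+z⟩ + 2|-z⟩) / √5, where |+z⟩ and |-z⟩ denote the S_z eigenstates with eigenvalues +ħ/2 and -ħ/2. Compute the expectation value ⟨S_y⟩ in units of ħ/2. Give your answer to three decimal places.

0.800

⟨σ_y⟩ = 2 Im(a* b)/(|a|²+|b|²) with a = -i, b = 2.
a* b = 2i, so ⟨σ_y⟩ = 4/5.
⟨S_y⟩ = (ħ/2)·⟨σ_y⟩.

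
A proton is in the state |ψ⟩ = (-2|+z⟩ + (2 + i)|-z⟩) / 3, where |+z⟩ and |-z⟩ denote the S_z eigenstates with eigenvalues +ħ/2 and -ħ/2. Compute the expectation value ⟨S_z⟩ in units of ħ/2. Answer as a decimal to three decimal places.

-0.111

⟨σ_z⟩ = |a|² - |b|² divided by |a|²+|b|², with a, b the |+z⟩, |-z⟩ amplitudes.
= (4 - 5)/9 = -1/9.
⟨S_z⟩ = (ħ/2)·⟨σ_z⟩.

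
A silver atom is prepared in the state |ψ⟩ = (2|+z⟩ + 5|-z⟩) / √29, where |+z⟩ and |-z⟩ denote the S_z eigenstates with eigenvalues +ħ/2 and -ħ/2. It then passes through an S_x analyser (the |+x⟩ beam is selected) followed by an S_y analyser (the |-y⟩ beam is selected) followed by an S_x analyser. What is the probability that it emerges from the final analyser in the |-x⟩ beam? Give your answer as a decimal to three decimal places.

0.211

First analyser (S_x): P(|+x⟩) = |⟨+x|ψ⟩|² = 49/58.
After stage 1 the state is |+x⟩; P(|-y⟩) = |⟨-y|+x⟩|² = 1/2.
After stage 2 the state is |-y⟩; P(|-x⟩) = |⟨-x|-y⟩|² = 1/2.
Joint probability = 49/58 × 1/2 × 1/2 = 0.211.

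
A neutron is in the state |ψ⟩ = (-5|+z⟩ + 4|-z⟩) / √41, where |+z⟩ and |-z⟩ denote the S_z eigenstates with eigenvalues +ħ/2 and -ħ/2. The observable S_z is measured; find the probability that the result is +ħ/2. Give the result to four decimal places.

The +ħ/2 outcome corresponds to |+z⟩. Its amplitude in |ψ⟩ is -5/√41.
P = |-5|² / 41 = 25/41.

0.6098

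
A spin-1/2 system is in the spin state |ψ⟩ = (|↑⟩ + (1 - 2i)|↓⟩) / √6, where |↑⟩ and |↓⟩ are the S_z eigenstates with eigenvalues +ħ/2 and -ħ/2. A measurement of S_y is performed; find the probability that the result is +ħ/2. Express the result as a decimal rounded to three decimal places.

|+y⟩ = (|↑⟩ + i|↓⟩)/√2, so ⟨+y|ψ⟩ = (-1 - i) / (√2·√6).
P = |-1 - i|² / 12 = 2/12.

0.167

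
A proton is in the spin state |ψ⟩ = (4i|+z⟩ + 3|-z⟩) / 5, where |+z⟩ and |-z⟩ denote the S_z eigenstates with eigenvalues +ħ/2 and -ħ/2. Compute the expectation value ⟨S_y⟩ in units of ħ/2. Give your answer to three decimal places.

-0.960

⟨σ_y⟩ = 2 Im(a* b)/(|a|²+|b|²) with a = 4i, b = 3.
a* b = -12i, so ⟨σ_y⟩ = -24/25.
⟨S_y⟩ = (ħ/2)·⟨σ_y⟩.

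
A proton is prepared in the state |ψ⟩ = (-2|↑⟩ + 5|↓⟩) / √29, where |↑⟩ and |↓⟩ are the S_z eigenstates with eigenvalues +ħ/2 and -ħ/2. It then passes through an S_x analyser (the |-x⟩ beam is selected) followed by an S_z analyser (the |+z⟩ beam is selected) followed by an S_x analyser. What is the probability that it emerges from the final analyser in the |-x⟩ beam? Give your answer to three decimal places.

First analyser (S_x): P(|-x⟩) = |⟨-x|ψ⟩|² = 49/58.
After stage 1 the state is |-x⟩; P(|+z⟩) = |⟨+z|-x⟩|² = 1/2.
After stage 2 the state is |+z⟩; P(|-x⟩) = |⟨-x|+z⟩|² = 1/2.
Joint probability = 49/58 × 1/2 × 1/2 = 0.211.

0.211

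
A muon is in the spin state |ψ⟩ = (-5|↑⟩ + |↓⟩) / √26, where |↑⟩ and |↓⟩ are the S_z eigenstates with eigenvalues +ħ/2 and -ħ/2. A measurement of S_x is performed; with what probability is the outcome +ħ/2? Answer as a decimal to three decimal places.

|+x⟩ = (|↑⟩ + |↓⟩)/√2, so ⟨+x|ψ⟩ = (-4) / (√2·√26).
P = |-4|² / 52 = 16/52.

0.308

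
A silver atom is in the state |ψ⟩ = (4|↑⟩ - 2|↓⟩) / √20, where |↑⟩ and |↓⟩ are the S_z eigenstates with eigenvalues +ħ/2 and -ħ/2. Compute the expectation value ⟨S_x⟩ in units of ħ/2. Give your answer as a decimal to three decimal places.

⟨σ_x⟩ = 2 Re(a* b)/(|a|²+|b|²) with a = 4, b = -2.
a* b = -8, so ⟨σ_x⟩ = -16/20.
⟨S_x⟩ = (ħ/2)·⟨σ_x⟩.

-0.800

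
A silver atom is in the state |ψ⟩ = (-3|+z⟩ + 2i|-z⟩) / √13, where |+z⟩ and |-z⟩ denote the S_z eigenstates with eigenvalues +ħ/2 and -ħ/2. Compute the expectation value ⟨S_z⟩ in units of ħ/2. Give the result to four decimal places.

⟨σ_z⟩ = |a|² - |b|² divided by |a|²+|b|², with a, b the |+z⟩, |-z⟩ amplitudes.
= (9 - 4)/13 = 5/13.
⟨S_z⟩ = (ħ/2)·⟨σ_z⟩.

0.3846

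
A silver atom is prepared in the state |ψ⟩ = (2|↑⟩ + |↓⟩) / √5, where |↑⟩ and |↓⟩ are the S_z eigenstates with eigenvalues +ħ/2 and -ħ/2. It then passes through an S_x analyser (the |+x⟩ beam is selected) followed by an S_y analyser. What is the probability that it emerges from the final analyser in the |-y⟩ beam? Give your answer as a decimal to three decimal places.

First analyser (S_x): P(|+x⟩) = |⟨+x|ψ⟩|² = 9/10.
After stage 1 the state is |+x⟩; P(|-y⟩) = |⟨-y|+x⟩|² = 1/2.
Joint probability = 9/10 × 1/2 = 0.450.

0.450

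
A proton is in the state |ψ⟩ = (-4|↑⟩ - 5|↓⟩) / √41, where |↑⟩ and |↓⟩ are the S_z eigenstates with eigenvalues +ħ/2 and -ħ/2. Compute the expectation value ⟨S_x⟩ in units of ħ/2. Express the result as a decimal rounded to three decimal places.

0.976

⟨σ_x⟩ = 2 Re(a* b)/(|a|²+|b|²) with a = -4, b = -5.
a* b = 20, so ⟨σ_x⟩ = 40/41.
⟨S_x⟩ = (ħ/2)·⟨σ_x⟩.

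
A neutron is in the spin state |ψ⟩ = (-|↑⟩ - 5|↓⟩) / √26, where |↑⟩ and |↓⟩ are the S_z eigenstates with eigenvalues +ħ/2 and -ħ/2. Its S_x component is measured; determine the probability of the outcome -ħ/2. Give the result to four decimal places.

|-x⟩ = (|↑⟩ - |↓⟩)/√2, so ⟨-x|ψ⟩ = (4) / (√2·√26).
P = |4|² / 52 = 16/52.

0.3077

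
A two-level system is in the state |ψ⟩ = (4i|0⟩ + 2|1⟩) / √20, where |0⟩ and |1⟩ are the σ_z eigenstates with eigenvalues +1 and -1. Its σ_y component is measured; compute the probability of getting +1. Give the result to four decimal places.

|+y⟩ = (|0⟩ + i|1⟩)/√2, so ⟨+y|ψ⟩ = (2i) / (√2·√20).
P = |2i|² / 40 = 4/40.

0.1000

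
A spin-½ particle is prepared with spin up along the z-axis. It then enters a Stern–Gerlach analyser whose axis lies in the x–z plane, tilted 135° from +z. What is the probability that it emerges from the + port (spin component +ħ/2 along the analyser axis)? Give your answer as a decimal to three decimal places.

0.146

For spin-½, the probability of finding spin-up along an axis at angle θ to the initial spin direction is cos²(θ/2); spin-down is sin²(θ/2).
θ = 135°, so P = cos²(67.5°) ≈ 0.146.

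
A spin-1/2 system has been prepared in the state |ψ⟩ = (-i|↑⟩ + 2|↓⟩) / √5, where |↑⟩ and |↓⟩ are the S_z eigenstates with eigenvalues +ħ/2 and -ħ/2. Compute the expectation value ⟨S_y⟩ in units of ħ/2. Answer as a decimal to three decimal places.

⟨σ_y⟩ = 2 Im(a* b)/(|a|²+|b|²) with a = -i, b = 2.
a* b = 2i, so ⟨σ_y⟩ = 4/5.
⟨S_y⟩ = (ħ/2)·⟨σ_y⟩.

0.800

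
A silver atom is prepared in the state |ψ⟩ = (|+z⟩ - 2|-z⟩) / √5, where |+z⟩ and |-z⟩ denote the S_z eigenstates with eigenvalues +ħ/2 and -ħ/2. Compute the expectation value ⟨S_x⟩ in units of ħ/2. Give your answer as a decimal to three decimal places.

-0.800

⟨σ_x⟩ = 2 Re(a* b)/(|a|²+|b|²) with a = 1, b = -2.
a* b = -2, so ⟨σ_x⟩ = -4/5.
⟨S_x⟩ = (ħ/2)·⟨σ_x⟩.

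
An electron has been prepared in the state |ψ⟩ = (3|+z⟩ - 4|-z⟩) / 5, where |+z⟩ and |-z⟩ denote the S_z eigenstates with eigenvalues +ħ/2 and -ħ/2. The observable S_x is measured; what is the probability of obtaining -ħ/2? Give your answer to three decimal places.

|-x⟩ = (|+z⟩ - |-z⟩)/√2, so ⟨-x|ψ⟩ = (7) / (√2·5).
P = |7|² / 50 = 49/50.

0.980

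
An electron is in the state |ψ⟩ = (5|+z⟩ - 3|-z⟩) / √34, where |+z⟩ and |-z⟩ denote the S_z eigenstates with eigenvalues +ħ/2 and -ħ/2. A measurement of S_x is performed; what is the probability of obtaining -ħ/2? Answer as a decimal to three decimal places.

0.941

|-x⟩ = (|+z⟩ - |-z⟩)/√2, so ⟨-x|ψ⟩ = (8) / (√2·√34).
P = |8|² / 68 = 64/68.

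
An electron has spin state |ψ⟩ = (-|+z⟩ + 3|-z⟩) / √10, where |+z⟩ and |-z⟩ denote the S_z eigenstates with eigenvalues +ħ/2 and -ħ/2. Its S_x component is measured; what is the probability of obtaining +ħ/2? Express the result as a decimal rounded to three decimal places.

|+x⟩ = (|+z⟩ + |-z⟩)/√2, so ⟨+x|ψ⟩ = (2) / (√2·√10).
P = |2|² / 20 = 4/20.

0.200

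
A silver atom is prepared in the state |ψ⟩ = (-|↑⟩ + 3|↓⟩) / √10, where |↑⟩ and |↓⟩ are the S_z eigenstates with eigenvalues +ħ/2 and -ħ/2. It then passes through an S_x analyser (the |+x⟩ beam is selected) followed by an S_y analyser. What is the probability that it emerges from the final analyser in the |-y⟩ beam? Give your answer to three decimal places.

First analyser (S_x): P(|+x⟩) = |⟨+x|ψ⟩|² = 4/20.
After stage 1 the state is |+x⟩; P(|-y⟩) = |⟨-y|+x⟩|² = 1/2.
Joint probability = 4/20 × 1/2 = 0.100.

0.100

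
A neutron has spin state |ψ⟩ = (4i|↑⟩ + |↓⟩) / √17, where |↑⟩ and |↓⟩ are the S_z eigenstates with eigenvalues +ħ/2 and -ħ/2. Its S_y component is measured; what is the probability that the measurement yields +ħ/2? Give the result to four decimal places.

|+y⟩ = (|↑⟩ + i|↓⟩)/√2, so ⟨+y|ψ⟩ = (3i) / (√2·√17).
P = |3i|² / 34 = 9/34.

0.2647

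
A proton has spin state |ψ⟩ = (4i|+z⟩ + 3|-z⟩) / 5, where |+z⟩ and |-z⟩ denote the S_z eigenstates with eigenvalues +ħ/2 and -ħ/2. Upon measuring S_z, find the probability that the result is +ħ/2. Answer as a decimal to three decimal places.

0.640

The +ħ/2 outcome corresponds to |+z⟩. Its amplitude in |ψ⟩ is 4i/5.
P = |4i|² / 25 = 16/25.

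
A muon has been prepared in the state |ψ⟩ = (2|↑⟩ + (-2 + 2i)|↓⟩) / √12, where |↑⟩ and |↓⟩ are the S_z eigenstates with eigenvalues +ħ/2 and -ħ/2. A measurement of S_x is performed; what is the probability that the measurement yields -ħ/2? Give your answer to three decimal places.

0.833

|-x⟩ = (|↑⟩ - |↓⟩)/√2, so ⟨-x|ψ⟩ = (4 - 2i) / (√2·√12).
P = |4 - 2i|² / 24 = 20/24.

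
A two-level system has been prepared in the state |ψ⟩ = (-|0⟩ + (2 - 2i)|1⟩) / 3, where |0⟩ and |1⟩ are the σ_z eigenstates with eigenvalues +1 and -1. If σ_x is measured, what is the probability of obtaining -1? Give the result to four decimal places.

0.7222

|-x⟩ = (|0⟩ - |1⟩)/√2, so ⟨-x|ψ⟩ = (-3 + 2i) / (√2·3).
P = |-3 + 2i|² / 18 = 13/18.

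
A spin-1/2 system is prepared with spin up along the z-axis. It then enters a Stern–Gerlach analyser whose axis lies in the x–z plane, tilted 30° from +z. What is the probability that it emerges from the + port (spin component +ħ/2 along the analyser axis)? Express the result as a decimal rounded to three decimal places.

For spin-½, the probability of finding spin-up along an axis at angle θ to the initial spin direction is cos²(θ/2); spin-down is sin²(θ/2).
θ = 30°, so P = cos²(15°) ≈ 0.933.

0.933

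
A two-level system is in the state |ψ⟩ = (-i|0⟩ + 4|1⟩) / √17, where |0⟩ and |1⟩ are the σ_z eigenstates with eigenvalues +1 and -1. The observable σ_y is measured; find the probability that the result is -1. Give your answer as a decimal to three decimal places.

|-y⟩ = (|0⟩ - i|1⟩)/√2, so ⟨-y|ψ⟩ = (3i) / (√2·√17).
P = |3i|² / 34 = 9/34.

0.265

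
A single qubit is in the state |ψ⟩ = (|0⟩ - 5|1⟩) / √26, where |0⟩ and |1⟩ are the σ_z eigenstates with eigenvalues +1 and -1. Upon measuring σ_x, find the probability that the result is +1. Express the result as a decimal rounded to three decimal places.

|+x⟩ = (|0⟩ + |1⟩)/√2, so ⟨+x|ψ⟩ = (-4) / (√2·√26).
P = |-4|² / 52 = 16/52.

0.308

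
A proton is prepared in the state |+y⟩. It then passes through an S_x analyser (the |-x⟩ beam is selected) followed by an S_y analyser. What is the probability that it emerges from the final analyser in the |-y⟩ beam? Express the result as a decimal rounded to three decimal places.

0.250

First analyser (S_x): from |+y⟩, P(|-x⟩) = 1/2.
After stage 1 the state is |-x⟩; P(|-y⟩) = |⟨-y|-x⟩|² = 1/2.
Joint probability = 1/2 × 1/2 = 0.250.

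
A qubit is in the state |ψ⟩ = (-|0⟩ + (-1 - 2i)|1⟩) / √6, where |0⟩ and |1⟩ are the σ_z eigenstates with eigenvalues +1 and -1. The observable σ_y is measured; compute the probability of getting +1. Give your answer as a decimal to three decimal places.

0.833

|+y⟩ = (|0⟩ + i|1⟩)/√2, so ⟨+y|ψ⟩ = (-3 + i) / (√2·√6).
P = |-3 + i|² / 12 = 10/12.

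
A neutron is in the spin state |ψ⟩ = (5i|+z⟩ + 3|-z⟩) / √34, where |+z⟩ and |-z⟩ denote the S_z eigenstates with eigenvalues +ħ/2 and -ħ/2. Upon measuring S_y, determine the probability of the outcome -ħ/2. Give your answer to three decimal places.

|-y⟩ = (|+z⟩ - i|-z⟩)/√2, so ⟨-y|ψ⟩ = (8i) / (√2·√34).
P = |8i|² / 68 = 64/68.

0.941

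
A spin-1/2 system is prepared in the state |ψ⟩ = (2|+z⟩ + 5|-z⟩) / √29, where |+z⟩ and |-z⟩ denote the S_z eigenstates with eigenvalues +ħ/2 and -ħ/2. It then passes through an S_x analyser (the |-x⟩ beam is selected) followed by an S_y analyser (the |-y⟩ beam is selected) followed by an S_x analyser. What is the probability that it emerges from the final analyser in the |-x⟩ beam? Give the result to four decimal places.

First analyser (S_x): P(|-x⟩) = |⟨-x|ψ⟩|² = 9/58.
After stage 1 the state is |-x⟩; P(|-y⟩) = |⟨-y|-x⟩|² = 1/2.
After stage 2 the state is |-y⟩; P(|-x⟩) = |⟨-x|-y⟩|² = 1/2.
Joint probability = 9/58 × 1/2 × 1/2 = 0.0388.

0.0388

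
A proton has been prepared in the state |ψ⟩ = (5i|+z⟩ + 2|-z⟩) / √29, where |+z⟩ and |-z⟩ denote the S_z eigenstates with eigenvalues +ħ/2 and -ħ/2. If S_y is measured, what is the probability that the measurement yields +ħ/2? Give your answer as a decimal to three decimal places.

0.155

|+y⟩ = (|+z⟩ + i|-z⟩)/√2, so ⟨+y|ψ⟩ = (3i) / (√2·√29).
P = |3i|² / 58 = 9/58.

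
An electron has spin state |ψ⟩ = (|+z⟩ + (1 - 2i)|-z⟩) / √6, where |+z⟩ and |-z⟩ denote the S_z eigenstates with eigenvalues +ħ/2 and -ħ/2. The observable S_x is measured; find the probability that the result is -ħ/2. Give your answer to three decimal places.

0.333

|-x⟩ = (|+z⟩ - |-z⟩)/√2, so ⟨-x|ψ⟩ = (2i) / (√2·√6).
P = |2i|² / 12 = 4/12.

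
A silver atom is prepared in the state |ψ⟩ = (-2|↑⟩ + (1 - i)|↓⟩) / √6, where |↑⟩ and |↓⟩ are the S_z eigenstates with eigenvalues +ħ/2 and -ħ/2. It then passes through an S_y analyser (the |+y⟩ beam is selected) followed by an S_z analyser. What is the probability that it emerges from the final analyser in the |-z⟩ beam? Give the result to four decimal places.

0.4167

First analyser (S_y): P(|+y⟩) = |⟨+y|ψ⟩|² = 10/12.
After stage 1 the state is |+y⟩; P(|-z⟩) = |⟨-z|+y⟩|² = 1/2.
Joint probability = 10/12 × 1/2 = 0.4167.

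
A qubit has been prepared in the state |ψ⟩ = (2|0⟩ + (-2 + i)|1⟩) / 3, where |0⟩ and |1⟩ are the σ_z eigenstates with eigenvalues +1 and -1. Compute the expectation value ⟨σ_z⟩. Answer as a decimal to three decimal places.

-0.111

⟨σ_z⟩ = |a|² - |b|² divided by |a|²+|b|², with a, b the |0⟩, |1⟩ amplitudes.
= (4 - 5)/9 = -1/9.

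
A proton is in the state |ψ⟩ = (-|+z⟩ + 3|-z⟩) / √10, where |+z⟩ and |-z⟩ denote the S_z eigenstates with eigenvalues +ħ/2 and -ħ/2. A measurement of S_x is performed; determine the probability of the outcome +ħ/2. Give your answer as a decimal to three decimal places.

0.200

|+x⟩ = (|+z⟩ + |-z⟩)/√2, so ⟨+x|ψ⟩ = (2) / (√2·√10).
P = |2|² / 20 = 4/20.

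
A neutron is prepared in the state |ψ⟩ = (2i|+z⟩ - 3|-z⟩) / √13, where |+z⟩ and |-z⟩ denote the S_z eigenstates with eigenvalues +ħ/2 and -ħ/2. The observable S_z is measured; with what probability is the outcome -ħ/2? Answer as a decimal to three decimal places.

The -ħ/2 outcome corresponds to |-z⟩. Its amplitude in |ψ⟩ is -3/√13.
P = |-3|² / 13 = 9/13.

0.692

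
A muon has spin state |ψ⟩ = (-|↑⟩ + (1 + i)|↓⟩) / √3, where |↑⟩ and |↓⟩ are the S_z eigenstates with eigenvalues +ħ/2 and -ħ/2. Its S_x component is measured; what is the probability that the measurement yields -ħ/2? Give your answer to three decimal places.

|-x⟩ = (|↑⟩ - |↓⟩)/√2, so ⟨-x|ψ⟩ = (-2 - i) / (√2·√3).
P = |-2 - i|² / 6 = 5/6.

0.833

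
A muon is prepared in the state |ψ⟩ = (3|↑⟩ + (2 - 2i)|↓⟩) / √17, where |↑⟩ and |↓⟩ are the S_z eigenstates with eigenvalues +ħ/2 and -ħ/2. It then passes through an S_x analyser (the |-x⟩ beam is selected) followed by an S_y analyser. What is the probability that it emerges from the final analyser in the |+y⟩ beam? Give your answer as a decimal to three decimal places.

First analyser (S_x): P(|-x⟩) = |⟨-x|ψ⟩|² = 5/34.
After stage 1 the state is |-x⟩; P(|+y⟩) = |⟨+y|-x⟩|² = 1/2.
Joint probability = 5/34 × 1/2 = 0.074.

0.074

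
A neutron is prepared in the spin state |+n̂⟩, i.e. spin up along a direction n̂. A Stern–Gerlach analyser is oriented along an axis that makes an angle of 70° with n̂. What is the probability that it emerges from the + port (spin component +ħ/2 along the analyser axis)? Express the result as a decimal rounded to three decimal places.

0.671

For spin-½, the probability of finding spin-up along an axis at angle θ to the initial spin direction is cos²(θ/2); spin-down is sin²(θ/2).
θ = 70°, so P = cos²(35°) ≈ 0.671.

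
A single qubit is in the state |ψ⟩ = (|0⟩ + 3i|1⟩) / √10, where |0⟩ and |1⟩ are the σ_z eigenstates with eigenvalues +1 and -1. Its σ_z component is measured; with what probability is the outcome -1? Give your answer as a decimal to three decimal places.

The -1 outcome corresponds to |1⟩. Its amplitude in |ψ⟩ is 3i/√10.
P = |3i|² / 10 = 9/10.

0.900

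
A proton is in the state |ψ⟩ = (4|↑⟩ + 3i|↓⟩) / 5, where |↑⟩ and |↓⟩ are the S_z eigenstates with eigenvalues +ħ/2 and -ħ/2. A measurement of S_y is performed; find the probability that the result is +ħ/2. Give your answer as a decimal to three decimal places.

0.980

|+y⟩ = (|↑⟩ + i|↓⟩)/√2, so ⟨+y|ψ⟩ = (7) / (√2·5).
P = |7|² / 50 = 49/50.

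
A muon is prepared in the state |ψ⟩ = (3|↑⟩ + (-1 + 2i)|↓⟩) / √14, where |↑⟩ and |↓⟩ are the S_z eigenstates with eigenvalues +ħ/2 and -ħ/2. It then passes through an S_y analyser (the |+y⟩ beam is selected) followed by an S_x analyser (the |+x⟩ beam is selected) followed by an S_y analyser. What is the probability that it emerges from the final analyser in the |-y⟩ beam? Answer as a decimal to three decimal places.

0.232

First analyser (S_y): P(|+y⟩) = |⟨+y|ψ⟩|² = 26/28.
After stage 1 the state is |+y⟩; P(|+x⟩) = |⟨+x|+y⟩|² = 1/2.
After stage 2 the state is |+x⟩; P(|-y⟩) = |⟨-y|+x⟩|² = 1/2.
Joint probability = 26/28 × 1/2 × 1/2 = 0.232.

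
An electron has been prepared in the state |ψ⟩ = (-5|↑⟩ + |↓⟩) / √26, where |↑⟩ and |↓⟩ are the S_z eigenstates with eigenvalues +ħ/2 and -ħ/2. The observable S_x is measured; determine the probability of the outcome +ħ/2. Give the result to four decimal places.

|+x⟩ = (|↑⟩ + |↓⟩)/√2, so ⟨+x|ψ⟩ = (-4) / (√2·√26).
P = |-4|² / 52 = 16/52.

0.3077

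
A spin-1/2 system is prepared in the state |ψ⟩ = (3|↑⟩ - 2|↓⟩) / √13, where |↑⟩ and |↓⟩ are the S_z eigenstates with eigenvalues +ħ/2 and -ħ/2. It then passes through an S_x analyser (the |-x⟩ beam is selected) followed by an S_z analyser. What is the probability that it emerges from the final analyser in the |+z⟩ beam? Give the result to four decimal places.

First analyser (S_x): P(|-x⟩) = |⟨-x|ψ⟩|² = 25/26.
After stage 1 the state is |-x⟩; P(|+z⟩) = |⟨+z|-x⟩|² = 1/2.
Joint probability = 25/26 × 1/2 = 0.4808.

0.4808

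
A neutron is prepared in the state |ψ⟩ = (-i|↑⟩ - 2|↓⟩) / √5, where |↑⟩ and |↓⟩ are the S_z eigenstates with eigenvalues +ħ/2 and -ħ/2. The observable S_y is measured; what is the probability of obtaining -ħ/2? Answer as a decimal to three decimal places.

0.900

|-y⟩ = (|↑⟩ - i|↓⟩)/√2, so ⟨-y|ψ⟩ = (-3i) / (√2·√5).
P = |-3i|² / 10 = 9/10.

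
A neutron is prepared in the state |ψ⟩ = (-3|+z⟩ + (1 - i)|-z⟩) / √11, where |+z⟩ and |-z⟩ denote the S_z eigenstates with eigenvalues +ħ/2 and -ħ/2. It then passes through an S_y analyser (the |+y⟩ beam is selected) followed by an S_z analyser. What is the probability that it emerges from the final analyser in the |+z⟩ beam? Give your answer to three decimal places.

0.386

First analyser (S_y): P(|+y⟩) = |⟨+y|ψ⟩|² = 17/22.
After stage 1 the state is |+y⟩; P(|+z⟩) = |⟨+z|+y⟩|² = 1/2.
Joint probability = 17/22 × 1/2 = 0.386.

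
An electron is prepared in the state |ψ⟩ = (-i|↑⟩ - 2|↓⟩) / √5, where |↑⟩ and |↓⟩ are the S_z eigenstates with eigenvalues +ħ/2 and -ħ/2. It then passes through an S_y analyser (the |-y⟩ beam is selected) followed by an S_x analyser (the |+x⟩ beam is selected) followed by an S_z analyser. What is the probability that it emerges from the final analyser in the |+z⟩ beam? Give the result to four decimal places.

First analyser (S_y): P(|-y⟩) = |⟨-y|ψ⟩|² = 9/10.
After stage 1 the state is |-y⟩; P(|+x⟩) = |⟨+x|-y⟩|² = 1/2.
After stage 2 the state is |+x⟩; P(|+z⟩) = |⟨+z|+x⟩|² = 1/2.
Joint probability = 9/10 × 1/2 × 1/2 = 0.2250.

0.2250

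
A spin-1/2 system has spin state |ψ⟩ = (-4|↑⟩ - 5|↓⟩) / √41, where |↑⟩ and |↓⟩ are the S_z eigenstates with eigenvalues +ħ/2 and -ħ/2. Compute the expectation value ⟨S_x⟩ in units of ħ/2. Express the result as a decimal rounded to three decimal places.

0.976

⟨σ_x⟩ = 2 Re(a* b)/(|a|²+|b|²) with a = -4, b = -5.
a* b = 20, so ⟨σ_x⟩ = 40/41.
⟨S_x⟩ = (ħ/2)·⟨σ_x⟩.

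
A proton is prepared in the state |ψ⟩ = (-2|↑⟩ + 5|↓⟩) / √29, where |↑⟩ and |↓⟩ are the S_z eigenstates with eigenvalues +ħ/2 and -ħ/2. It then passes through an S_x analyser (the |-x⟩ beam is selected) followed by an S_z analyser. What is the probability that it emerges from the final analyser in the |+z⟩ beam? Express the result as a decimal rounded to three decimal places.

0.422

First analyser (S_x): P(|-x⟩) = |⟨-x|ψ⟩|² = 49/58.
After stage 1 the state is |-x⟩; P(|+z⟩) = |⟨+z|-x⟩|² = 1/2.
Joint probability = 49/58 × 1/2 = 0.422.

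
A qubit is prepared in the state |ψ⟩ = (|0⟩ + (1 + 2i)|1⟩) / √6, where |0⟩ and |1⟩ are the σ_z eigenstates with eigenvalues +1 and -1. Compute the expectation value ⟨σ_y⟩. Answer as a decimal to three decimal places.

0.667

⟨σ_y⟩ = 2 Im(a* b)/(|a|²+|b|²) with a = 1, b = (1 + 2i).
a* b = (1 + 2i), so ⟨σ_y⟩ = 4/6.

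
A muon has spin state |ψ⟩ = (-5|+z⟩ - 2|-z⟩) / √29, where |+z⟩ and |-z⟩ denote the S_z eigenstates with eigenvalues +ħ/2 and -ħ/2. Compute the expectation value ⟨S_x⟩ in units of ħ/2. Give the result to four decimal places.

0.6897

⟨σ_x⟩ = 2 Re(a* b)/(|a|²+|b|²) with a = -5, b = -2.
a* b = 10, so ⟨σ_x⟩ = 20/29.
⟨S_x⟩ = (ħ/2)·⟨σ_x⟩.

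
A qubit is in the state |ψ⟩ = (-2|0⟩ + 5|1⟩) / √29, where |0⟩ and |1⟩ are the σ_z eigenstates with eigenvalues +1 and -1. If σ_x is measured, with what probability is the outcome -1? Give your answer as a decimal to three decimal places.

0.845

|-x⟩ = (|0⟩ - |1⟩)/√2, so ⟨-x|ψ⟩ = (-7) / (√2·√29).
P = |-7|² / 58 = 49/58.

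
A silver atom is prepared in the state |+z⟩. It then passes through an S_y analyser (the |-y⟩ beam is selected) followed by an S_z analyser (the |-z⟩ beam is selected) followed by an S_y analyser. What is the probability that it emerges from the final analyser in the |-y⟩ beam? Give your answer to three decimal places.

First analyser (S_y): from |+z⟩, P(|-y⟩) = 1/2.
After stage 1 the state is |-y⟩; P(|-z⟩) = |⟨-z|-y⟩|² = 1/2.
After stage 2 the state is |-z⟩; P(|-y⟩) = |⟨-y|-z⟩|² = 1/2.
Joint probability = 1/2 × 1/2 × 1/2 = 0.125.

0.125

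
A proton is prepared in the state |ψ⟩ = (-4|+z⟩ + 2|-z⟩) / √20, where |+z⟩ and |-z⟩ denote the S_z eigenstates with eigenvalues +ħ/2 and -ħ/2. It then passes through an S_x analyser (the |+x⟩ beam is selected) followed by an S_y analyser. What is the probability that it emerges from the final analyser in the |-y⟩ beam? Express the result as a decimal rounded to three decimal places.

First analyser (S_x): P(|+x⟩) = |⟨+x|ψ⟩|² = 4/40.
After stage 1 the state is |+x⟩; P(|-y⟩) = |⟨-y|+x⟩|² = 1/2.
Joint probability = 4/40 × 1/2 = 0.050.

0.050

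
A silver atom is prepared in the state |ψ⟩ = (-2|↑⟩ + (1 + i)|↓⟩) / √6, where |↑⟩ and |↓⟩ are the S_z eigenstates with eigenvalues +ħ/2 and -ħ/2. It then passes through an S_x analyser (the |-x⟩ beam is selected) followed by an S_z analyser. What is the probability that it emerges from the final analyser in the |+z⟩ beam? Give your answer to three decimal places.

0.417

First analyser (S_x): P(|-x⟩) = |⟨-x|ψ⟩|² = 10/12.
After stage 1 the state is |-x⟩; P(|+z⟩) = |⟨+z|-x⟩|² = 1/2.
Joint probability = 10/12 × 1/2 = 0.417.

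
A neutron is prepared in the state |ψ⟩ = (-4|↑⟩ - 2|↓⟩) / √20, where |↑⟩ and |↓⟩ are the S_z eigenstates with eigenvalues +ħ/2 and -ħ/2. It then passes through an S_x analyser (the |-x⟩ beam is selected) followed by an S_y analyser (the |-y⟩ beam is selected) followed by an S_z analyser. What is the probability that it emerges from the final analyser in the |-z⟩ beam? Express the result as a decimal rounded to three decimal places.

0.025

First analyser (S_x): P(|-x⟩) = |⟨-x|ψ⟩|² = 4/40.
After stage 1 the state is |-x⟩; P(|-y⟩) = |⟨-y|-x⟩|² = 1/2.
After stage 2 the state is |-y⟩; P(|-z⟩) = |⟨-z|-y⟩|² = 1/2.
Joint probability = 4/40 × 1/2 × 1/2 = 0.025.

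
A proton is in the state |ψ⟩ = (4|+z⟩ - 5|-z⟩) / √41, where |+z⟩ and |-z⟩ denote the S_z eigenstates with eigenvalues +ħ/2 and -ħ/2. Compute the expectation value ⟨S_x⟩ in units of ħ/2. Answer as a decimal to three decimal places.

⟨σ_x⟩ = 2 Re(a* b)/(|a|²+|b|²) with a = 4, b = -5.
a* b = -20, so ⟨σ_x⟩ = -40/41.
⟨S_x⟩ = (ħ/2)·⟨σ_x⟩.

-0.976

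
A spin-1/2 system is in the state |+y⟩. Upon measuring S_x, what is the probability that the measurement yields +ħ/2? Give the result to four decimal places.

In the S_z basis, |+y⟩ = (|+z⟩ + i|-z⟩)/√2 and |+x⟩ = (|+z⟩ + |-z⟩)/√2.
|⟨+x|+y⟩|² = 1/2.

0.5000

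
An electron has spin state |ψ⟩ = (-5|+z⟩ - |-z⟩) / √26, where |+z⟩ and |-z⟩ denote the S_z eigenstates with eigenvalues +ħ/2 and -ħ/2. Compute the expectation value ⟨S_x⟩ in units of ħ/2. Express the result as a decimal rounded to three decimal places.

⟨σ_x⟩ = 2 Re(a* b)/(|a|²+|b|²) with a = -5, b = -1.
a* b = 5, so ⟨σ_x⟩ = 10/26.
⟨S_x⟩ = (ħ/2)·⟨σ_x⟩.

0.385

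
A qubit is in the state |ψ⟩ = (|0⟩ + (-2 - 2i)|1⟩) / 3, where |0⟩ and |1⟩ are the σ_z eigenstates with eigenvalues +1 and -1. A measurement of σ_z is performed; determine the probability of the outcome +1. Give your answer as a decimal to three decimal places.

The +1 outcome corresponds to |0⟩. Its amplitude in |ψ⟩ is 1/3.
P = |1|² / 9 = 1/9.

0.111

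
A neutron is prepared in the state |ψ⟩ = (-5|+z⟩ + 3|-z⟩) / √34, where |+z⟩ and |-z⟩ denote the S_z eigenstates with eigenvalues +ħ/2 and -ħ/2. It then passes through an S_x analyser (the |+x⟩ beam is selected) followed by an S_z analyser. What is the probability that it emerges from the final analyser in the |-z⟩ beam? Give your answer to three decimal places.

0.029

First analyser (S_x): P(|+x⟩) = |⟨+x|ψ⟩|² = 4/68.
After stage 1 the state is |+x⟩; P(|-z⟩) = |⟨-z|+x⟩|² = 1/2.
Joint probability = 4/68 × 1/2 = 0.029.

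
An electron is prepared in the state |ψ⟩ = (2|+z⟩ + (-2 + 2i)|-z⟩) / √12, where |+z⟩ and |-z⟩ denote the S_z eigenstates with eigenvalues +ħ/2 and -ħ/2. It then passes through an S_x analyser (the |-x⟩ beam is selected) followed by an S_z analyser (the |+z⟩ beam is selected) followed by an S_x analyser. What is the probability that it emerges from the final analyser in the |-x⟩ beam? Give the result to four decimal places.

0.2083

First analyser (S_x): P(|-x⟩) = |⟨-x|ψ⟩|² = 20/24.
After stage 1 the state is |-x⟩; P(|+z⟩) = |⟨+z|-x⟩|² = 1/2.
After stage 2 the state is |+z⟩; P(|-x⟩) = |⟨-x|+z⟩|² = 1/2.
Joint probability = 20/24 × 1/2 × 1/2 = 0.2083.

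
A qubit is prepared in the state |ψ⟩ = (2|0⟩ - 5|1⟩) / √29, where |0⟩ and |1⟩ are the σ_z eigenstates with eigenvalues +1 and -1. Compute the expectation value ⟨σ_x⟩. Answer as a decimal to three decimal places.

-0.690

⟨σ_x⟩ = 2 Re(a* b)/(|a|²+|b|²) with a = 2, b = -5.
a* b = -10, so ⟨σ_x⟩ = -20/29.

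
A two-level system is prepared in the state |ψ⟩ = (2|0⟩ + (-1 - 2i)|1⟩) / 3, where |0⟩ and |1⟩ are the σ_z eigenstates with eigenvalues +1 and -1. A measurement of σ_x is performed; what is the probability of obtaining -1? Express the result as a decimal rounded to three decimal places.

0.722

|-x⟩ = (|0⟩ - |1⟩)/√2, so ⟨-x|ψ⟩ = (3 + 2i) / (√2·3).
P = |3 + 2i|² / 18 = 13/18.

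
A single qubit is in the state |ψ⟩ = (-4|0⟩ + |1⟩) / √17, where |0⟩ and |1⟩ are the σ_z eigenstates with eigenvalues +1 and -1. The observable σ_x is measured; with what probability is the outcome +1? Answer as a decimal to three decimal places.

|+x⟩ = (|0⟩ + |1⟩)/√2, so ⟨+x|ψ⟩ = (-3) / (√2·√17).
P = |-3|² / 34 = 9/34.

0.265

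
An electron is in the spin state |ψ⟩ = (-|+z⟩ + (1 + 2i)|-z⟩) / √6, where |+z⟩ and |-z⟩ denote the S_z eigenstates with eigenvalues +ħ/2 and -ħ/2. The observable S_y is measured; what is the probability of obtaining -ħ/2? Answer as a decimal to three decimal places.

0.833

|-y⟩ = (|+z⟩ - i|-z⟩)/√2, so ⟨-y|ψ⟩ = (-3 + i) / (√2·√6).
P = |-3 + i|² / 12 = 10/12.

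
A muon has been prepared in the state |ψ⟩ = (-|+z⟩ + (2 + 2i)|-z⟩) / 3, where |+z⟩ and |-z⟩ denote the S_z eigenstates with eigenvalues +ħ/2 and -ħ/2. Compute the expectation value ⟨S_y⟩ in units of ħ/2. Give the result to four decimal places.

⟨σ_y⟩ = 2 Im(a* b)/(|a|²+|b|²) with a = -1, b = (2 + 2i).
a* b = (-2 - 2i), so ⟨σ_y⟩ = -4/9.
⟨S_y⟩ = (ħ/2)·⟨σ_y⟩.

-0.4444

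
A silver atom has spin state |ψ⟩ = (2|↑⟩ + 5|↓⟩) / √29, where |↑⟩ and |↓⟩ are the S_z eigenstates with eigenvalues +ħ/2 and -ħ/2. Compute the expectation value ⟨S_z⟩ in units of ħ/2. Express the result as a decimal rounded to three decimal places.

-0.724

⟨σ_z⟩ = |a|² - |b|² divided by |a|²+|b|², with a, b the |↑⟩, |↓⟩ amplitudes.
= (4 - 25)/29 = -21/29.
⟨S_z⟩ = (ħ/2)·⟨σ_z⟩.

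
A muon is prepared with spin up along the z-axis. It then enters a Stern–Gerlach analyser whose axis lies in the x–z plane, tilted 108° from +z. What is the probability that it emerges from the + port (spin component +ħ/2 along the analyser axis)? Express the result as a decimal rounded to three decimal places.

For spin-½, the probability of finding spin-up along an axis at angle θ to the initial spin direction is cos²(θ/2); spin-down is sin²(θ/2).
θ = 108°, so P = cos²(54°) ≈ 0.345.

0.345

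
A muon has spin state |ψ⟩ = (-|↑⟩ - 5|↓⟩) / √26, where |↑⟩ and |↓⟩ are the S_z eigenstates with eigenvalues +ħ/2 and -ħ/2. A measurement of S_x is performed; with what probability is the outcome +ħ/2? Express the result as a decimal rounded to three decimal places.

|+x⟩ = (|↑⟩ + |↓⟩)/√2, so ⟨+x|ψ⟩ = (-6) / (√2·√26).
P = |-6|² / 52 = 36/52.

0.692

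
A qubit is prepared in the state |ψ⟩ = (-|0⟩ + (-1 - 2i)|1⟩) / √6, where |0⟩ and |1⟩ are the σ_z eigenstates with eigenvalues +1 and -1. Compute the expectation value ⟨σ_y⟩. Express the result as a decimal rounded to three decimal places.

⟨σ_y⟩ = 2 Im(a* b)/(|a|²+|b|²) with a = -1, b = (-1 - 2i).
a* b = (1 + 2i), so ⟨σ_y⟩ = 4/6.

0.667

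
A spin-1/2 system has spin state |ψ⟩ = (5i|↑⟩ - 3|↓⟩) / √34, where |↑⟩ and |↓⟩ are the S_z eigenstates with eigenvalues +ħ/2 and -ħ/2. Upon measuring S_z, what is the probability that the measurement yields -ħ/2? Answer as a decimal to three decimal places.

The -ħ/2 outcome corresponds to |↓⟩. Its amplitude in |ψ⟩ is -3/√34.
P = |-3|² / 34 = 9/34.

0.265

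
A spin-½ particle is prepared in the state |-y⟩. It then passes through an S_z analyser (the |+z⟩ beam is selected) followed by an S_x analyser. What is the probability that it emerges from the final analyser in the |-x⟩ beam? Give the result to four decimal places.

0.2500

First analyser (S_z): from |-y⟩, P(|+z⟩) = 1/2.
After stage 1 the state is |+z⟩; P(|-x⟩) = |⟨-x|+z⟩|² = 1/2.
Joint probability = 1/2 × 1/2 = 0.2500.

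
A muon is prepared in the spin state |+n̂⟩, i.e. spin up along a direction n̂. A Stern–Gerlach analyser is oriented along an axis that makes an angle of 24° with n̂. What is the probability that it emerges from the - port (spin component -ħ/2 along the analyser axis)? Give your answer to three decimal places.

0.043

For spin-½, the probability of finding spin-up along an axis at angle θ to the initial spin direction is cos²(θ/2); spin-down is sin²(θ/2).
θ = 24°, so P = sin²(12°) ≈ 0.043.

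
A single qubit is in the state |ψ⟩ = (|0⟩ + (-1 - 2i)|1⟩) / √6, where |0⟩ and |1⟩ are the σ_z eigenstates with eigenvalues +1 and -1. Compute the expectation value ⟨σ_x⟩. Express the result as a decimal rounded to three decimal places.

-0.333

⟨σ_x⟩ = 2 Re(a* b)/(|a|²+|b|²) with a = 1, b = (-1 - 2i).
a* b = (-1 - 2i), so ⟨σ_x⟩ = -2/6.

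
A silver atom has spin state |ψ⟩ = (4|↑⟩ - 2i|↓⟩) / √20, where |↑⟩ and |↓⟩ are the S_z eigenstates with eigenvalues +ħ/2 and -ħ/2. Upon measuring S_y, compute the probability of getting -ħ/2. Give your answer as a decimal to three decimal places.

|-y⟩ = (|↑⟩ - i|↓⟩)/√2, so ⟨-y|ψ⟩ = (6) / (√2·√20).
P = |6|² / 40 = 36/40.

0.900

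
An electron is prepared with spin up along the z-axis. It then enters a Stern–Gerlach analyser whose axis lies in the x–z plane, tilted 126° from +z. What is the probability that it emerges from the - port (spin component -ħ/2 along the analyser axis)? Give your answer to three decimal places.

For spin-½, the probability of finding spin-up along an axis at angle θ to the initial spin direction is cos²(θ/2); spin-down is sin²(θ/2).
θ = 126°, so P = sin²(63°) ≈ 0.794.

0.794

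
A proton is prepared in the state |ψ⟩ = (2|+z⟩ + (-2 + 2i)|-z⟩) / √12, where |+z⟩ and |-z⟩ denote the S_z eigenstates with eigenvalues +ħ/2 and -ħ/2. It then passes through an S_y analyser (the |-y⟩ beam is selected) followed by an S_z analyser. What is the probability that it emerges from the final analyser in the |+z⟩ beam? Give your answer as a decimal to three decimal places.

0.083

First analyser (S_y): P(|-y⟩) = |⟨-y|ψ⟩|² = 4/24.
After stage 1 the state is |-y⟩; P(|+z⟩) = |⟨+z|-y⟩|² = 1/2.
Joint probability = 4/24 × 1/2 = 0.083.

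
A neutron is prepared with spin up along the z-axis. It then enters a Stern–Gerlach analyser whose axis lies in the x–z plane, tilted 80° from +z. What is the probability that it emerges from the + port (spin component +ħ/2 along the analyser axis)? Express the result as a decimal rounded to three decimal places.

0.587

For spin-½, the probability of finding spin-up along an axis at angle θ to the initial spin direction is cos²(θ/2); spin-down is sin²(θ/2).
θ = 80°, so P = cos²(40°) ≈ 0.587.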